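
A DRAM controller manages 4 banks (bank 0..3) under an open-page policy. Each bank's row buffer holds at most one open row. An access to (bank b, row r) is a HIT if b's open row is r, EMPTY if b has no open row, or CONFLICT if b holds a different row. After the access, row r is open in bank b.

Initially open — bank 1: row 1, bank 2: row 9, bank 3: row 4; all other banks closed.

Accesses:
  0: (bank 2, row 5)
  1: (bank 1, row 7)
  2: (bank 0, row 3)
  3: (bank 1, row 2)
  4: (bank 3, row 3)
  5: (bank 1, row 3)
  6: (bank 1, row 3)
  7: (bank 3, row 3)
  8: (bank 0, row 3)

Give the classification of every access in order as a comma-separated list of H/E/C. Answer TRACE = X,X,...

step 0: bank2 9->5 [CONFLICT]
step 1: bank1 1->7 [CONFLICT]
step 2: bank0 None->3 [EMPTY]
step 3: bank1 7->2 [CONFLICT]
step 4: bank3 4->3 [CONFLICT]
step 5: bank1 2->3 [CONFLICT]
step 6: bank1 3->3 [HIT]
step 7: bank3 3->3 [HIT]
step 8: bank0 3->3 [HIT]

TRACE = C,C,E,C,C,C,H,H,H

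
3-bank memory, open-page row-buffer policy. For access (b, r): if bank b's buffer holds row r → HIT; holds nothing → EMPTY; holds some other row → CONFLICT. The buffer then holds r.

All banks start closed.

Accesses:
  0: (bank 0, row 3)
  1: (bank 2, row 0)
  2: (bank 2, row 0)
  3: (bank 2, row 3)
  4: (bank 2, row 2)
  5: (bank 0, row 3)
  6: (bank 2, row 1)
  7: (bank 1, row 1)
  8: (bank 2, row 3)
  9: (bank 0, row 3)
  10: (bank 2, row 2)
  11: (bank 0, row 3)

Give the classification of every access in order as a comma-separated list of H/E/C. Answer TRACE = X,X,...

#0 (0,3) E
#1 (2,0) E
#2 (2,0) H  (was 0)
#3 (2,3) C  (was 0)
#4 (2,2) C  (was 3)
#5 (0,3) H  (was 3)
#6 (2,1) C  (was 2)
#7 (1,1) E
#8 (2,3) C  (was 1)
#9 (0,3) H  (was 3)
#10 (2,2) C  (was 3)
#11 (0,3) H  (was 3)

TRACE = E,E,H,C,C,H,C,E,C,H,C,H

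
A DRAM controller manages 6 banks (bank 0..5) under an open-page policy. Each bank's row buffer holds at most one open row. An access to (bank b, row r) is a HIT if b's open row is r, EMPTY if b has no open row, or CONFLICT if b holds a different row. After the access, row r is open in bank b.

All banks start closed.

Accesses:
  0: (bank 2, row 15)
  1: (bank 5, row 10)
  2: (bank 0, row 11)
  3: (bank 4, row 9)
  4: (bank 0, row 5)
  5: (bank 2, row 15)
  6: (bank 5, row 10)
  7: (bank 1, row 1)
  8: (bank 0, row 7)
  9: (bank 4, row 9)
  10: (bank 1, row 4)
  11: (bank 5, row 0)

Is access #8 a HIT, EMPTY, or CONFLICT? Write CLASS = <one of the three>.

CLASS = CONFLICT

0: bank 2 row 15 — prev None → EMPTY
1: bank 5 row 10 — prev None → EMPTY
2: bank 0 row 11 — prev None → EMPTY
3: bank 4 row 9 — prev None → EMPTY
4: bank 0 row 5 — prev 11 → CONFLICT
5: bank 2 row 15 — prev 15 → HIT
6: bank 5 row 10 — prev 10 → HIT
7: bank 1 row 1 — prev None → EMPTY
8: bank 0 row 7 — prev 5 → CONFLICT
9: bank 4 row 9 — prev 9 → HIT
10: bank 1 row 4 — prev 1 → CONFLICT
11: bank 5 row 0 — prev 10 → CONFLICT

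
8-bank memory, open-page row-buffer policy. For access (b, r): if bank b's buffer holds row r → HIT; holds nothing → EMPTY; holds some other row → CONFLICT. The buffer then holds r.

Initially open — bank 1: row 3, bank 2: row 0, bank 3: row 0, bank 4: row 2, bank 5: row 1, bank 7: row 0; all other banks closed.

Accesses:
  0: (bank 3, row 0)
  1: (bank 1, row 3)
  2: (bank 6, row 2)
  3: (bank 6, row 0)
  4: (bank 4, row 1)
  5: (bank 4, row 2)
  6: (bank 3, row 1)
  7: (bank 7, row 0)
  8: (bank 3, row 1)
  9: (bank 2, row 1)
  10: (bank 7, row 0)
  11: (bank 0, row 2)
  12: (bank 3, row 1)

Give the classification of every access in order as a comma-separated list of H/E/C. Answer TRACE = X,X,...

TRACE = H,H,E,C,C,C,C,H,H,C,H,E,H

0: bank 3 row 0 — prev 0 → HIT
1: bank 1 row 3 — prev 3 → HIT
2: bank 6 row 2 — prev None → EMPTY
3: bank 6 row 0 — prev 2 → CONFLICT
4: bank 4 row 1 — prev 2 → CONFLICT
5: bank 4 row 2 — prev 1 → CONFLICT
6: bank 3 row 1 — prev 0 → CONFLICT
7: bank 7 row 0 — prev 0 → HIT
8: bank 3 row 1 — prev 1 → HIT
9: bank 2 row 1 — prev 0 → CONFLICT
10: bank 7 row 0 — prev 0 → HIT
11: bank 0 row 2 — prev None → EMPTY
12: bank 3 row 1 — prev 1 → HIT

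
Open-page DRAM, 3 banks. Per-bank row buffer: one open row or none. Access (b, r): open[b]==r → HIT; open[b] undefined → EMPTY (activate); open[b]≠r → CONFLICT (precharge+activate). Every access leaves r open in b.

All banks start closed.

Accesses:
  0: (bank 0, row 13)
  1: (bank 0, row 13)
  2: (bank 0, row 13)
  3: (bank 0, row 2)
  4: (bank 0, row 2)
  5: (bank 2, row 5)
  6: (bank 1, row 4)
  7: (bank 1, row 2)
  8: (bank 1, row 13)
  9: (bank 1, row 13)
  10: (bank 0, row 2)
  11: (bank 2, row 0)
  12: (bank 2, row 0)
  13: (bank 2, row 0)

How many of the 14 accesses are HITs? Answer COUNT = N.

0: bank 0 row 13 — prev None → EMPTY
1: bank 0 row 13 — prev 13 → HIT
2: bank 0 row 13 — prev 13 → HIT
3: bank 0 row 2 — prev 13 → CONFLICT
4: bank 0 row 2 — prev 2 → HIT
5: bank 2 row 5 — prev None → EMPTY
6: bank 1 row 4 — prev None → EMPTY
7: bank 1 row 2 — prev 4 → CONFLICT
8: bank 1 row 13 — prev 2 → CONFLICT
9: bank 1 row 13 — prev 13 → HIT
10: bank 0 row 2 — prev 2 → HIT
11: bank 2 row 0 — prev 5 → CONFLICT
12: bank 2 row 0 — prev 0 → HIT
13: bank 2 row 0 — prev 0 → HIT

COUNT = 7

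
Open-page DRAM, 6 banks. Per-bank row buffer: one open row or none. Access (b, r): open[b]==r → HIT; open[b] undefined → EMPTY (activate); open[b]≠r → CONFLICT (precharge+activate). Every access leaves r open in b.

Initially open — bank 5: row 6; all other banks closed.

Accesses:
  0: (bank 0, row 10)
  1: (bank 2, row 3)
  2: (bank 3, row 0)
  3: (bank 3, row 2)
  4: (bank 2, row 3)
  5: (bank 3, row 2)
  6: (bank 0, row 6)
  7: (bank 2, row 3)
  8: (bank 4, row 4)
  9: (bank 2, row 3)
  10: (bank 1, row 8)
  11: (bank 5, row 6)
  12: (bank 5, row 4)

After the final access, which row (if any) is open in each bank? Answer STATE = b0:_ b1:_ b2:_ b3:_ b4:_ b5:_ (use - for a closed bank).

#0 (0,10) E
#1 (2,3) E
#2 (3,0) E
#3 (3,2) C  (was 0)
#4 (2,3) H  (was 3)
#5 (3,2) H  (was 2)
#6 (0,6) C  (was 10)
#7 (2,3) H  (was 3)
#8 (4,4) E
#9 (2,3) H  (was 3)
#10 (1,8) E
#11 (5,6) H  (was 6)
#12 (5,4) C  (was 6)

STATE = b0:6 b1:8 b2:3 b3:2 b4:4 b5:4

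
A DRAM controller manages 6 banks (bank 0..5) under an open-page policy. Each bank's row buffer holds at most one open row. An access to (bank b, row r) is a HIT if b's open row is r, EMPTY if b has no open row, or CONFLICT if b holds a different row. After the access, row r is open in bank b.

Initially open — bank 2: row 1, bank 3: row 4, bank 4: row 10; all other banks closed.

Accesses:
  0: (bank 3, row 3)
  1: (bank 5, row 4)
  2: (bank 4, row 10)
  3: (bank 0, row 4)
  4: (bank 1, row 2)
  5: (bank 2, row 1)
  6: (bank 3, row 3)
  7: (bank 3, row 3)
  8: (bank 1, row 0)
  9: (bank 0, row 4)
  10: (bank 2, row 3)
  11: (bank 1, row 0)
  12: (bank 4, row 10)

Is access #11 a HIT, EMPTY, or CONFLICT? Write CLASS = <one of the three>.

CLASS = HIT

#0 (3,3) C  (was 4)
#1 (5,4) E
#2 (4,10) H  (was 10)
#3 (0,4) E
#4 (1,2) E
#5 (2,1) H  (was 1)
#6 (3,3) H  (was 3)
#7 (3,3) H  (was 3)
#8 (1,0) C  (was 2)
#9 (0,4) H  (was 4)
#10 (2,3) C  (was 1)
#11 (1,0) H  (was 0)
#12 (4,10) H  (was 10)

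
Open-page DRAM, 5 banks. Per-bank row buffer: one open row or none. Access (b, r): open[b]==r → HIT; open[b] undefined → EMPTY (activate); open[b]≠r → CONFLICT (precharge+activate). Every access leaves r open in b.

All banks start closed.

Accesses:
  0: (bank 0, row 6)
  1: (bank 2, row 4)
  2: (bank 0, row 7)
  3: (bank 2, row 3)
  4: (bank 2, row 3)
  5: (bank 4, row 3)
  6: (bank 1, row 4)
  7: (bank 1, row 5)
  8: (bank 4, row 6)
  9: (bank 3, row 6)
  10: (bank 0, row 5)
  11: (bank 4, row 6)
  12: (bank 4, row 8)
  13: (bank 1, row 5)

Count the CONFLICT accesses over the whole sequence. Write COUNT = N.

  [0] b0 r6: no row ⇒ E
  [1] b2 r4: no row ⇒ E
  [2] b0 r7: had r6 ⇒ C
  [3] b2 r3: had r4 ⇒ C
  [4] b2 r3: had r3 ⇒ H
  [5] b4 r3: no row ⇒ E
  [6] b1 r4: no row ⇒ E
  [7] b1 r5: had r4 ⇒ C
  [8] b4 r6: had r3 ⇒ C
  [9] b3 r6: no row ⇒ E
  [10] b0 r5: had r7 ⇒ C
  [11] b4 r6: had r6 ⇒ H
  [12] b4 r8: had r6 ⇒ C
  [13] b1 r5: had r5 ⇒ H

COUNT = 6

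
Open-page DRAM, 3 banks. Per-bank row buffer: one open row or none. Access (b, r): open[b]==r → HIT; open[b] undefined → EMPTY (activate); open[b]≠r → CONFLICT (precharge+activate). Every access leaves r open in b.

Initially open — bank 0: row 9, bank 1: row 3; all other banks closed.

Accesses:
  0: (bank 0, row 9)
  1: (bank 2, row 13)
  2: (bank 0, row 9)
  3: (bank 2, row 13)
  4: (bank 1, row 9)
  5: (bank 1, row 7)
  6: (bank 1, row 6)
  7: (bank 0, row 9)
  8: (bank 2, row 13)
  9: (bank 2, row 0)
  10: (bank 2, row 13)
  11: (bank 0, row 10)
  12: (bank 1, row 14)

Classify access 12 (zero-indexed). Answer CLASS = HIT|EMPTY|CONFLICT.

CLASS = CONFLICT

#0 (0,9) H  (was 9)
#1 (2,13) E
#2 (0,9) H  (was 9)
#3 (2,13) H  (was 13)
#4 (1,9) C  (was 3)
#5 (1,7) C  (was 9)
#6 (1,6) C  (was 7)
#7 (0,9) H  (was 9)
#8 (2,13) H  (was 13)
#9 (2,0) C  (was 13)
#10 (2,13) C  (was 0)
#11 (0,10) C  (was 9)
#12 (1,14) C  (was 6)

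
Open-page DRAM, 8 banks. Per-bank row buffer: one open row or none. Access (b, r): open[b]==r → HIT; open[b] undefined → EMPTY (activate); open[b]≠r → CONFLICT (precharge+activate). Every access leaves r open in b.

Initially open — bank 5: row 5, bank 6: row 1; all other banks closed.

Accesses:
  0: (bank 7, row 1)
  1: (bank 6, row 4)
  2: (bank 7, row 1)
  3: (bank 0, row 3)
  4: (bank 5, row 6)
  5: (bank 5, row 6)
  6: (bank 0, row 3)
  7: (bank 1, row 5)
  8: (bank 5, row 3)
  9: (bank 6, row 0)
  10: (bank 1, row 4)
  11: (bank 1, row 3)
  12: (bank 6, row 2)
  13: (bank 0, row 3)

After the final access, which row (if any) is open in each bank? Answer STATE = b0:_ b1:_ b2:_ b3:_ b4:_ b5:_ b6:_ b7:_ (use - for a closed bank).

  [0] b7 r1: no row ⇒ E
  [1] b6 r4: had r1 ⇒ C
  [2] b7 r1: had r1 ⇒ H
  [3] b0 r3: no row ⇒ E
  [4] b5 r6: had r5 ⇒ C
  [5] b5 r6: had r6 ⇒ H
  [6] b0 r3: had r3 ⇒ H
  [7] b1 r5: no row ⇒ E
  [8] b5 r3: had r6 ⇒ C
  [9] b6 r0: had r4 ⇒ C
  [10] b1 r4: had r5 ⇒ C
  [11] b1 r3: had r4 ⇒ C
  [12] b6 r2: had r0 ⇒ C
  [13] b0 r3: had r3 ⇒ H

STATE = b0:3 b1:3 b2:- b3:- b4:- b5:3 b6:2 b7:1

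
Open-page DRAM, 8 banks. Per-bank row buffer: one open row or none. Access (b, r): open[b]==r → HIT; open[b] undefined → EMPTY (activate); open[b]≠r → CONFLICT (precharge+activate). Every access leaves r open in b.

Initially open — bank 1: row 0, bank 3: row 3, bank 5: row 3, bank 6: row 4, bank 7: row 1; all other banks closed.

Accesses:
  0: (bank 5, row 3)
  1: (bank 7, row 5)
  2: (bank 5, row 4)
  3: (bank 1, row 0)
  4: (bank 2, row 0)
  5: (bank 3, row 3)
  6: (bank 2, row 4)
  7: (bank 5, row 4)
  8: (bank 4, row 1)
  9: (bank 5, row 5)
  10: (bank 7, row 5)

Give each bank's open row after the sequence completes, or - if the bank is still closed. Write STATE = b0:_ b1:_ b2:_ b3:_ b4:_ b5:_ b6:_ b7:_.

0: bank 5 row 3 — prev 3 → HIT
1: bank 7 row 5 — prev 1 → CONFLICT
2: bank 5 row 4 — prev 3 → CONFLICT
3: bank 1 row 0 — prev 0 → HIT
4: bank 2 row 0 — prev None → EMPTY
5: bank 3 row 3 — prev 3 → HIT
6: bank 2 row 4 — prev 0 → CONFLICT
7: bank 5 row 4 — prev 4 → HIT
8: bank 4 row 1 — prev None → EMPTY
9: bank 5 row 5 — prev 4 → CONFLICT
10: bank 7 row 5 — prev 5 → HIT

STATE = b0:- b1:0 b2:4 b3:3 b4:1 b5:5 b6:4 b7:5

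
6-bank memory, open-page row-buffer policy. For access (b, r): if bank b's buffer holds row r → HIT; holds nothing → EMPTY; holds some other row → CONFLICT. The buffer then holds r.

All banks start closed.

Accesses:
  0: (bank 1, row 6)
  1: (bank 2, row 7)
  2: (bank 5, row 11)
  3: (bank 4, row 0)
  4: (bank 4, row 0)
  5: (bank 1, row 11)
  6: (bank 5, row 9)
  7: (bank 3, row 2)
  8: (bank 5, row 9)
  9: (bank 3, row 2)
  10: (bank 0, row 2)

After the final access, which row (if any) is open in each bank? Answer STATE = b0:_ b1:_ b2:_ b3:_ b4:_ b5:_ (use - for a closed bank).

step 0: bank1 None->6 [EMPTY]
step 1: bank2 None->7 [EMPTY]
step 2: bank5 None->11 [EMPTY]
step 3: bank4 None->0 [EMPTY]
step 4: bank4 0->0 [HIT]
step 5: bank1 6->11 [CONFLICT]
step 6: bank5 11->9 [CONFLICT]
step 7: bank3 None->2 [EMPTY]
step 8: bank5 9->9 [HIT]
step 9: bank3 2->2 [HIT]
step 10: bank0 None->2 [EMPTY]

STATE = b0:2 b1:11 b2:7 b3:2 b4:0 b5:9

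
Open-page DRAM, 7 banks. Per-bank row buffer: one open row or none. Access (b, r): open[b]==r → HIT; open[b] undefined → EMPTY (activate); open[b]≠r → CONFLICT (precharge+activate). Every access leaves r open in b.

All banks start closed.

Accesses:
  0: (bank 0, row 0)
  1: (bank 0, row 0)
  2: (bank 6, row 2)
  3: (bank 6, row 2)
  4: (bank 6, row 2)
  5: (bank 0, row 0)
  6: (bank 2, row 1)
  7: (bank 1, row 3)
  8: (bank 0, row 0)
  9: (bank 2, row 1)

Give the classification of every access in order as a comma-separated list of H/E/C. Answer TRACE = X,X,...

0: bank 0 row 0 — prev None → EMPTY
1: bank 0 row 0 — prev 0 → HIT
2: bank 6 row 2 — prev None → EMPTY
3: bank 6 row 2 — prev 2 → HIT
4: bank 6 row 2 — prev 2 → HIT
5: bank 0 row 0 — prev 0 → HIT
6: bank 2 row 1 — prev None → EMPTY
7: bank 1 row 3 — prev None → EMPTY
8: bank 0 row 0 — prev 0 → HIT
9: bank 2 row 1 — prev 1 → HIT

TRACE = E,H,E,H,H,H,E,E,H,H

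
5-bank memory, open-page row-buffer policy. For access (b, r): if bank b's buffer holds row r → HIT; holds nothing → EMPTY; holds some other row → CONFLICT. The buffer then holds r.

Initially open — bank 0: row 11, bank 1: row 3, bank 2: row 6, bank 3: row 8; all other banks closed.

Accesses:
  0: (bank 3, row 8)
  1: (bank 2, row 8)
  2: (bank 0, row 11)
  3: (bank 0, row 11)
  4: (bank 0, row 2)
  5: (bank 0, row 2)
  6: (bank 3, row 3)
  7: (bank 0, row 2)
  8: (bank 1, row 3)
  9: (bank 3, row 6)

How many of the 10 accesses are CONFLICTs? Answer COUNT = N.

0: bank 3 row 8 — prev 8 → HIT
1: bank 2 row 8 — prev 6 → CONFLICT
2: bank 0 row 11 — prev 11 → HIT
3: bank 0 row 11 — prev 11 → HIT
4: bank 0 row 2 — prev 11 → CONFLICT
5: bank 0 row 2 — prev 2 → HIT
6: bank 3 row 3 — prev 8 → CONFLICT
7: bank 0 row 2 — prev 2 → HIT
8: bank 1 row 3 — prev 3 → HIT
9: bank 3 row 6 — prev 3 → CONFLICT

COUNT = 4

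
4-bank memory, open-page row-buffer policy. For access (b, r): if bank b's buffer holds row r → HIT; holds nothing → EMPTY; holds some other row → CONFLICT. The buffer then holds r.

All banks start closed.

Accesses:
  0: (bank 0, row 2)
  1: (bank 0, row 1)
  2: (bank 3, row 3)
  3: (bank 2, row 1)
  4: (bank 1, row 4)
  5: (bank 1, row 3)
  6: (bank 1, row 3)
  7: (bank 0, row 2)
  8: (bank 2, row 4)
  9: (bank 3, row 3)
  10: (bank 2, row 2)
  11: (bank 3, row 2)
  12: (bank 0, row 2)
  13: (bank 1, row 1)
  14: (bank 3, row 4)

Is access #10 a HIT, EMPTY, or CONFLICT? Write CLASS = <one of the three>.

  [0] b0 r2: no row ⇒ E
  [1] b0 r1: had r2 ⇒ C
  [2] b3 r3: no row ⇒ E
  [3] b2 r1: no row ⇒ E
  [4] b1 r4: no row ⇒ E
  [5] b1 r3: had r4 ⇒ C
  [6] b1 r3: had r3 ⇒ H
  [7] b0 r2: had r1 ⇒ C
  [8] b2 r4: had r1 ⇒ C
  [9] b3 r3: had r3 ⇒ H
  [10] b2 r2: had r4 ⇒ C
  [11] b3 r2: had r3 ⇒ C
  [12] b0 r2: had r2 ⇒ H
  [13] b1 r1: had r3 ⇒ C
  [14] b3 r4: had r2 ⇒ C

CLASS = CONFLICT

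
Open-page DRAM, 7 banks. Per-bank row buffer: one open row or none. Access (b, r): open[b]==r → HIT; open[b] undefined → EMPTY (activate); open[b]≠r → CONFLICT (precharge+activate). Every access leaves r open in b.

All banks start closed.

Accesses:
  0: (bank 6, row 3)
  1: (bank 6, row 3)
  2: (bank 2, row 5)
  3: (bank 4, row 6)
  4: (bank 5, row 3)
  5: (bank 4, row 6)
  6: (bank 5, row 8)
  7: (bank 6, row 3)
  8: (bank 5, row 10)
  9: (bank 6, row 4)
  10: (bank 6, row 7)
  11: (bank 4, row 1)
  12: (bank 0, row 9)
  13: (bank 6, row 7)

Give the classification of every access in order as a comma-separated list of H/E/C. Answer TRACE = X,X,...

#0 (6,3) E
#1 (6,3) H  (was 3)
#2 (2,5) E
#3 (4,6) E
#4 (5,3) E
#5 (4,6) H  (was 6)
#6 (5,8) C  (was 3)
#7 (6,3) H  (was 3)
#8 (5,10) C  (was 8)
#9 (6,4) C  (was 3)
#10 (6,7) C  (was 4)
#11 (4,1) C  (was 6)
#12 (0,9) E
#13 (6,7) H  (was 7)

TRACE = E,H,E,E,E,H,C,H,C,C,C,C,E,H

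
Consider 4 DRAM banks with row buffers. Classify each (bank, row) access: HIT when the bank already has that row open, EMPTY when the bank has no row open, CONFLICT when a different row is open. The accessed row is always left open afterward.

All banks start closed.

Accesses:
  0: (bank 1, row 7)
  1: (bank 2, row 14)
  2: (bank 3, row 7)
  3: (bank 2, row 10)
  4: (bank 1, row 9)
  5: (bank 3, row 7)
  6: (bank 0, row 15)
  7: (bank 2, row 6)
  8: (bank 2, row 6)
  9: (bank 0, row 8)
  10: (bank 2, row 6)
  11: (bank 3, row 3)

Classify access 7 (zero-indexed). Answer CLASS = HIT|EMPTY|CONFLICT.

CLASS = CONFLICT

  [0] b1 r7: no row ⇒ E
  [1] b2 r14: no row ⇒ E
  [2] b3 r7: no row ⇒ E
  [3] b2 r10: had r14 ⇒ C
  [4] b1 r9: had r7 ⇒ C
  [5] b3 r7: had r7 ⇒ H
  [6] b0 r15: no row ⇒ E
  [7] b2 r6: had r10 ⇒ C
  [8] b2 r6: had r6 ⇒ H
  [9] b0 r8: had r15 ⇒ C
  [10] b2 r6: had r6 ⇒ H
  [11] b3 r3: had r7 ⇒ C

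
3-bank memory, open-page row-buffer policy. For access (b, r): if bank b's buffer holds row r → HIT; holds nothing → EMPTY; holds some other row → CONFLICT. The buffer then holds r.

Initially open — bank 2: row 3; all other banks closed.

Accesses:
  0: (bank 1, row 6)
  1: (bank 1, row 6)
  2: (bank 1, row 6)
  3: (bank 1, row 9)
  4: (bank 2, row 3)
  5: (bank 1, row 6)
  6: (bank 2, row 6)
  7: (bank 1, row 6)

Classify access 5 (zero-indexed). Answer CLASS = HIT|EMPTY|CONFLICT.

CLASS = CONFLICT

0: bank 1 row 6 — prev None → EMPTY
1: bank 1 row 6 — prev 6 → HIT
2: bank 1 row 6 — prev 6 → HIT
3: bank 1 row 9 — prev 6 → CONFLICT
4: bank 2 row 3 — prev 3 → HIT
5: bank 1 row 6 — prev 9 → CONFLICT
6: bank 2 row 6 — prev 3 → CONFLICT
7: bank 1 row 6 — prev 6 → HIT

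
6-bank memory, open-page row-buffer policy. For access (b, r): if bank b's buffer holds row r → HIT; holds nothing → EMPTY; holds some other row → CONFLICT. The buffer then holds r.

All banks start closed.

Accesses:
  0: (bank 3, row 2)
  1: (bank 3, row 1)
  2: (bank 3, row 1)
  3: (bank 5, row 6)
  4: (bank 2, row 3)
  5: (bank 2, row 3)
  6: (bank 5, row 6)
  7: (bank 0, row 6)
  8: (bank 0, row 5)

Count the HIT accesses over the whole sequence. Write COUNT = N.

COUNT = 3

  [0] b3 r2: no row ⇒ E
  [1] b3 r1: had r2 ⇒ C
  [2] b3 r1: had r1 ⇒ H
  [3] b5 r6: no row ⇒ E
  [4] b2 r3: no row ⇒ E
  [5] b2 r3: had r3 ⇒ H
  [6] b5 r6: had r6 ⇒ H
  [7] b0 r6: no row ⇒ E
  [8] b0 r5: had r6 ⇒ C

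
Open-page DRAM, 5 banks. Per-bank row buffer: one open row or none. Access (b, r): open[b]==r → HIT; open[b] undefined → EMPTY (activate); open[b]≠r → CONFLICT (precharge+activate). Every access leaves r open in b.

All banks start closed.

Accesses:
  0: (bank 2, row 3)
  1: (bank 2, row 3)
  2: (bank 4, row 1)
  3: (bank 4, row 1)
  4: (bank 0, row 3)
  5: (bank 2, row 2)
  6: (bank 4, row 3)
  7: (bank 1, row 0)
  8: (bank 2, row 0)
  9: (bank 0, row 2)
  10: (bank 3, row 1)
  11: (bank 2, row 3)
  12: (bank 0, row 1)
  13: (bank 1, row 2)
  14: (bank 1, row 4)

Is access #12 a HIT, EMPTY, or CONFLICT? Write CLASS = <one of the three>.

0: bank 2 row 3 — prev None → EMPTY
1: bank 2 row 3 — prev 3 → HIT
2: bank 4 row 1 — prev None → EMPTY
3: bank 4 row 1 — prev 1 → HIT
4: bank 0 row 3 — prev None → EMPTY
5: bank 2 row 2 — prev 3 → CONFLICT
6: bank 4 row 3 — prev 1 → CONFLICT
7: bank 1 row 0 — prev None → EMPTY
8: bank 2 row 0 — prev 2 → CONFLICT
9: bank 0 row 2 — prev 3 → CONFLICT
10: bank 3 row 1 — prev None → EMPTY
11: bank 2 row 3 — prev 0 → CONFLICT
12: bank 0 row 1 — prev 2 → CONFLICT
13: bank 1 row 2 — prev 0 → CONFLICT
14: bank 1 row 4 — prev 2 → CONFLICT

CLASS = CONFLICT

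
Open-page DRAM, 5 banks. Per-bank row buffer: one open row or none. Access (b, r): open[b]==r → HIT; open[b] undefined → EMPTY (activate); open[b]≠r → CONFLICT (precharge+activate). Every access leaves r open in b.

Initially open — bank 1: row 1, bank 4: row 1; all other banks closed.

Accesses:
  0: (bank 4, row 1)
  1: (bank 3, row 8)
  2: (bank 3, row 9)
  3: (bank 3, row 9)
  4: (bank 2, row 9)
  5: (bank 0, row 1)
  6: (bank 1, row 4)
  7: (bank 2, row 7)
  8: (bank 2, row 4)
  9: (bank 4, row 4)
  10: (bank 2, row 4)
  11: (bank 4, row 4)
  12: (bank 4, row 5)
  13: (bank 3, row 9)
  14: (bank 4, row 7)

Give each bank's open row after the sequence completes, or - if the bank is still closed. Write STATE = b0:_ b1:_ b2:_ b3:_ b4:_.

STATE = b0:1 b1:4 b2:4 b3:9 b4:7

0: bank 4 row 1 — prev 1 → HIT
1: bank 3 row 8 — prev None → EMPTY
2: bank 3 row 9 — prev 8 → CONFLICT
3: bank 3 row 9 — prev 9 → HIT
4: bank 2 row 9 — prev None → EMPTY
5: bank 0 row 1 — prev None → EMPTY
6: bank 1 row 4 — prev 1 → CONFLICT
7: bank 2 row 7 — prev 9 → CONFLICT
8: bank 2 row 4 — prev 7 → CONFLICT
9: bank 4 row 4 — prev 1 → CONFLICT
10: bank 2 row 4 — prev 4 → HIT
11: bank 4 row 4 — prev 4 → HIT
12: bank 4 row 5 — prev 4 → CONFLICT
13: bank 3 row 9 — prev 9 → HIT
14: bank 4 row 7 — prev 5 → CONFLICT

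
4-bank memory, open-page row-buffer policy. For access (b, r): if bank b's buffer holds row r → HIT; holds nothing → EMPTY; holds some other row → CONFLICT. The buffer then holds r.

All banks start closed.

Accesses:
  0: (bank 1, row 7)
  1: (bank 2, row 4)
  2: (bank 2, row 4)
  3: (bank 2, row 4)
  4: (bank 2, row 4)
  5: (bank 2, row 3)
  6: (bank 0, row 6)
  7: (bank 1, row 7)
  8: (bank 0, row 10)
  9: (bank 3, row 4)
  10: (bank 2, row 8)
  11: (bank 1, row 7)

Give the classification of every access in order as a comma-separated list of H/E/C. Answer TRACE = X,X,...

TRACE = E,E,H,H,H,C,E,H,C,E,C,H

step 0: bank1 None->7 [EMPTY]
step 1: bank2 None->4 [EMPTY]
step 2: bank2 4->4 [HIT]
step 3: bank2 4->4 [HIT]
step 4: bank2 4->4 [HIT]
step 5: bank2 4->3 [CONFLICT]
step 6: bank0 None->6 [EMPTY]
step 7: bank1 7->7 [HIT]
step 8: bank0 6->10 [CONFLICT]
step 9: bank3 None->4 [EMPTY]
step 10: bank2 3->8 [CONFLICT]
step 11: bank1 7->7 [HIT]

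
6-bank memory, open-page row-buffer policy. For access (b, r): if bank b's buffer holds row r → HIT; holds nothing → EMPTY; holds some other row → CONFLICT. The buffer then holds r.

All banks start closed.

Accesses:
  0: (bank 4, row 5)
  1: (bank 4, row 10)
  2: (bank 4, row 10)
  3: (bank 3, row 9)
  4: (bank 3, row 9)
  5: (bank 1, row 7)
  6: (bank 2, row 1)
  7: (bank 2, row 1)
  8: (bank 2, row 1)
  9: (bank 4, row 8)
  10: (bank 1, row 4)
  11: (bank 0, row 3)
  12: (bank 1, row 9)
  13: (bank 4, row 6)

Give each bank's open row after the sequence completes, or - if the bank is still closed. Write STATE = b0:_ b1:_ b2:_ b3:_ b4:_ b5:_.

step 0: bank4 None->5 [EMPTY]
step 1: bank4 5->10 [CONFLICT]
step 2: bank4 10->10 [HIT]
step 3: bank3 None->9 [EMPTY]
step 4: bank3 9->9 [HIT]
step 5: bank1 None->7 [EMPTY]
step 6: bank2 None->1 [EMPTY]
step 7: bank2 1->1 [HIT]
step 8: bank2 1->1 [HIT]
step 9: bank4 10->8 [CONFLICT]
step 10: bank1 7->4 [CONFLICT]
step 11: bank0 None->3 [EMPTY]
step 12: bank1 4->9 [CONFLICT]
step 13: bank4 8->6 [CONFLICT]

STATE = b0:3 b1:9 b2:1 b3:9 b4:6 b5:-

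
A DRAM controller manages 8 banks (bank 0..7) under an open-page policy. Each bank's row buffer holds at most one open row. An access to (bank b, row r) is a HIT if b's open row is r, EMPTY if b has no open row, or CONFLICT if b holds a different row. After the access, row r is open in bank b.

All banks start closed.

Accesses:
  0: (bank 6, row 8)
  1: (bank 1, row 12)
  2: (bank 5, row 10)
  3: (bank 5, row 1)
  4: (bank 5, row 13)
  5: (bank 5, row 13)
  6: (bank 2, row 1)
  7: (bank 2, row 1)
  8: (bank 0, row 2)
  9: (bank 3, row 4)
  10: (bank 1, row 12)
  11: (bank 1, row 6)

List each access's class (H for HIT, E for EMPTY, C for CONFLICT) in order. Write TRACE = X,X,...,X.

  [0] b6 r8: no row ⇒ E
  [1] b1 r12: no row ⇒ E
  [2] b5 r10: no row ⇒ E
  [3] b5 r1: had r10 ⇒ C
  [4] b5 r13: had r1 ⇒ C
  [5] b5 r13: had r13 ⇒ H
  [6] b2 r1: no row ⇒ E
  [7] b2 r1: had r1 ⇒ H
  [8] b0 r2: no row ⇒ E
  [9] b3 r4: no row ⇒ E
  [10] b1 r12: had r12 ⇒ H
  [11] b1 r6: had r12 ⇒ C

TRACE = E,E,E,C,C,H,E,H,E,E,H,C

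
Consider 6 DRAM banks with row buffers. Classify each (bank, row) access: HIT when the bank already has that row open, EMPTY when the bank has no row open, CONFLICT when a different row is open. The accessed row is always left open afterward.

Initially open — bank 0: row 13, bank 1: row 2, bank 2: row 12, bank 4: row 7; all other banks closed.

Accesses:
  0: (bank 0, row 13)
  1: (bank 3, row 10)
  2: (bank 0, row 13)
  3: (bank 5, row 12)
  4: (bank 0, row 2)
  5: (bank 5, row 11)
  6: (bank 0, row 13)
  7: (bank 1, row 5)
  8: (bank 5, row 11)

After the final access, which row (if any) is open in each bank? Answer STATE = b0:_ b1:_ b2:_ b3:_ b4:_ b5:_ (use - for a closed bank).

step 0: bank0 13->13 [HIT]
step 1: bank3 None->10 [EMPTY]
step 2: bank0 13->13 [HIT]
step 3: bank5 None->12 [EMPTY]
step 4: bank0 13->2 [CONFLICT]
step 5: bank5 12->11 [CONFLICT]
step 6: bank0 2->13 [CONFLICT]
step 7: bank1 2->5 [CONFLICT]
step 8: bank5 11->11 [HIT]

STATE = b0:13 b1:5 b2:12 b3:10 b4:7 b5:11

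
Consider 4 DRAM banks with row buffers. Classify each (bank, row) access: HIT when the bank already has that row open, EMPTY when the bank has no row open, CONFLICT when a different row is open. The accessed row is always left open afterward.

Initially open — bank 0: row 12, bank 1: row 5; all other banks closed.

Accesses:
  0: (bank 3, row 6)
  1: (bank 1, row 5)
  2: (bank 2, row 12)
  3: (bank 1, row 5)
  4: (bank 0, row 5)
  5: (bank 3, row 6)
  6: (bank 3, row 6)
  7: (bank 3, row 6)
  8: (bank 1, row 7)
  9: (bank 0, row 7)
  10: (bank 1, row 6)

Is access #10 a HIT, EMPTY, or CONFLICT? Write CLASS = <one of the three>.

#0 (3,6) E
#1 (1,5) H  (was 5)
#2 (2,12) E
#3 (1,5) H  (was 5)
#4 (0,5) C  (was 12)
#5 (3,6) H  (was 6)
#6 (3,6) H  (was 6)
#7 (3,6) H  (was 6)
#8 (1,7) C  (was 5)
#9 (0,7) C  (was 5)
#10 (1,6) C  (was 7)

CLASS = CONFLICT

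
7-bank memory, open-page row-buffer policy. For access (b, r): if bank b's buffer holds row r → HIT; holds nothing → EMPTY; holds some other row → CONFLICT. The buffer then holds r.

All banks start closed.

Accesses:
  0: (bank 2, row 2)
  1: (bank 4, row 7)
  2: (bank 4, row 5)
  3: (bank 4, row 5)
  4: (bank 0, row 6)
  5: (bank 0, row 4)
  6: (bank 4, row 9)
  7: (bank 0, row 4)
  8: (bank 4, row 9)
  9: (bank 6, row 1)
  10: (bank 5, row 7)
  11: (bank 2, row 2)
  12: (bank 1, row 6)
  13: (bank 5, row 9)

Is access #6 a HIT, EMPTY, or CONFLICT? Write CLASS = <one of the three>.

CLASS = CONFLICT

  [0] b2 r2: no row ⇒ E
  [1] b4 r7: no row ⇒ E
  [2] b4 r5: had r7 ⇒ C
  [3] b4 r5: had r5 ⇒ H
  [4] b0 r6: no row ⇒ E
  [5] b0 r4: had r6 ⇒ C
  [6] b4 r9: had r5 ⇒ C
  [7] b0 r4: had r4 ⇒ H
  [8] b4 r9: had r9 ⇒ H
  [9] b6 r1: no row ⇒ E
  [10] b5 r7: no row ⇒ E
  [11] b2 r2: had r2 ⇒ H
  [12] b1 r6: no row ⇒ E
  [13] b5 r9: had r7 ⇒ C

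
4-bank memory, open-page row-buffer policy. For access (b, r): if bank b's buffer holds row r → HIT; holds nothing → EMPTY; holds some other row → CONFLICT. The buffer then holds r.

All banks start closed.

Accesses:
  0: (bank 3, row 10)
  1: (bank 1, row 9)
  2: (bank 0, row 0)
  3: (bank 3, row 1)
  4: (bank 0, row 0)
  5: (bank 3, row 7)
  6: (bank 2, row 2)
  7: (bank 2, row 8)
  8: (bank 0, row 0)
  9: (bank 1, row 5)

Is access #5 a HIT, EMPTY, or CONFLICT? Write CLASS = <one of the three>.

CLASS = CONFLICT

step 0: bank3 None->10 [EMPTY]
step 1: bank1 None->9 [EMPTY]
step 2: bank0 None->0 [EMPTY]
step 3: bank3 10->1 [CONFLICT]
step 4: bank0 0->0 [HIT]
step 5: bank3 1->7 [CONFLICT]
step 6: bank2 None->2 [EMPTY]
step 7: bank2 2->8 [CONFLICT]
step 8: bank0 0->0 [HIT]
step 9: bank1 9->5 [CONFLICT]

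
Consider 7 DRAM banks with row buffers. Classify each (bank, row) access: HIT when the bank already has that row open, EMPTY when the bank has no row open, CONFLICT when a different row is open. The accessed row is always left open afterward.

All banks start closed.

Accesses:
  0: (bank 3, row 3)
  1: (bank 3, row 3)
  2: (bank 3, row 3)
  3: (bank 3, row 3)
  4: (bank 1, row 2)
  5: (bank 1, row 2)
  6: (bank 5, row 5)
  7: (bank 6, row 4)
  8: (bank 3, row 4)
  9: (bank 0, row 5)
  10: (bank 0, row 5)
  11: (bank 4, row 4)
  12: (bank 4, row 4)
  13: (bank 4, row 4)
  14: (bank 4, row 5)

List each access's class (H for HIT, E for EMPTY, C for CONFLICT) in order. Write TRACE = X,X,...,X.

TRACE = E,H,H,H,E,H,E,E,C,E,H,E,H,H,C

  [0] b3 r3: no row ⇒ E
  [1] b3 r3: had r3 ⇒ H
  [2] b3 r3: had r3 ⇒ H
  [3] b3 r3: had r3 ⇒ H
  [4] b1 r2: no row ⇒ E
  [5] b1 r2: had r2 ⇒ H
  [6] b5 r5: no row ⇒ E
  [7] b6 r4: no row ⇒ E
  [8] b3 r4: had r3 ⇒ C
  [9] b0 r5: no row ⇒ E
  [10] b0 r5: had r5 ⇒ H
  [11] b4 r4: no row ⇒ E
  [12] b4 r4: had r4 ⇒ H
  [13] b4 r4: had r4 ⇒ H
  [14] b4 r5: had r4 ⇒ C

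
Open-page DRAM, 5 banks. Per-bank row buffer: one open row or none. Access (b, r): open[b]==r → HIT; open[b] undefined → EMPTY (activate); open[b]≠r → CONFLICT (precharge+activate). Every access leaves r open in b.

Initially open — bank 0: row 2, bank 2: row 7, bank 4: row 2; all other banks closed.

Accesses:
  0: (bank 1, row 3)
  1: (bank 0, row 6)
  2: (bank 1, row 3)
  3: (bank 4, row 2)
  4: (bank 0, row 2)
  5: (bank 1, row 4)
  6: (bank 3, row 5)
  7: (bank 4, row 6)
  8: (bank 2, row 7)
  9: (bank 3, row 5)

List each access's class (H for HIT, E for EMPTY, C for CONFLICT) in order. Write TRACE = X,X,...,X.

TRACE = E,C,H,H,C,C,E,C,H,H

step 0: bank1 None->3 [EMPTY]
step 1: bank0 2->6 [CONFLICT]
step 2: bank1 3->3 [HIT]
step 3: bank4 2->2 [HIT]
step 4: bank0 6->2 [CONFLICT]
step 5: bank1 3->4 [CONFLICT]
step 6: bank3 None->5 [EMPTY]
step 7: bank4 2->6 [CONFLICT]
step 8: bank2 7->7 [HIT]
step 9: bank3 5->5 [HIT]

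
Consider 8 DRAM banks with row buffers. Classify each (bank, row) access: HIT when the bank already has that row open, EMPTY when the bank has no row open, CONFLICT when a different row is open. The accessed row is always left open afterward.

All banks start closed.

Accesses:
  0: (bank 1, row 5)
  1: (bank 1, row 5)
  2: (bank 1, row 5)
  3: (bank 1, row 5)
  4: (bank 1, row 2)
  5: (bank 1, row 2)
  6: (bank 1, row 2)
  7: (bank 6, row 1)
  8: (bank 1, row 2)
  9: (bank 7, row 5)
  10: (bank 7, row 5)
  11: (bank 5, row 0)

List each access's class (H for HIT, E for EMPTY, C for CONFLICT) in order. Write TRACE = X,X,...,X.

TRACE = E,H,H,H,C,H,H,E,H,E,H,E

step 0: bank1 None->5 [EMPTY]
step 1: bank1 5->5 [HIT]
step 2: bank1 5->5 [HIT]
step 3: bank1 5->5 [HIT]
step 4: bank1 5->2 [CONFLICT]
step 5: bank1 2->2 [HIT]
step 6: bank1 2->2 [HIT]
step 7: bank6 None->1 [EMPTY]
step 8: bank1 2->2 [HIT]
step 9: bank7 None->5 [EMPTY]
step 10: bank7 5->5 [HIT]
step 11: bank5 None->0 [EMPTY]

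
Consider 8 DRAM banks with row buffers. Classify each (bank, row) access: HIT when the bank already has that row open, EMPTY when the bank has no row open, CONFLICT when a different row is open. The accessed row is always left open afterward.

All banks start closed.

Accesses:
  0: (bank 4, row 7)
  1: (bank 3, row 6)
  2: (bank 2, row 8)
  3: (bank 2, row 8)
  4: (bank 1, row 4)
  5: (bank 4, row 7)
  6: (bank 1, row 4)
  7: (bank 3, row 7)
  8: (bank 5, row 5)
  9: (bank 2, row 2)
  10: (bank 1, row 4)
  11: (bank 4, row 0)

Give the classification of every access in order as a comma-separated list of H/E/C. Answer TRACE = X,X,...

#0 (4,7) E
#1 (3,6) E
#2 (2,8) E
#3 (2,8) H  (was 8)
#4 (1,4) E
#5 (4,7) H  (was 7)
#6 (1,4) H  (was 4)
#7 (3,7) C  (was 6)
#8 (5,5) E
#9 (2,2) C  (was 8)
#10 (1,4) H  (was 4)
#11 (4,0) C  (was 7)

TRACE = E,E,E,H,E,H,H,C,E,C,H,C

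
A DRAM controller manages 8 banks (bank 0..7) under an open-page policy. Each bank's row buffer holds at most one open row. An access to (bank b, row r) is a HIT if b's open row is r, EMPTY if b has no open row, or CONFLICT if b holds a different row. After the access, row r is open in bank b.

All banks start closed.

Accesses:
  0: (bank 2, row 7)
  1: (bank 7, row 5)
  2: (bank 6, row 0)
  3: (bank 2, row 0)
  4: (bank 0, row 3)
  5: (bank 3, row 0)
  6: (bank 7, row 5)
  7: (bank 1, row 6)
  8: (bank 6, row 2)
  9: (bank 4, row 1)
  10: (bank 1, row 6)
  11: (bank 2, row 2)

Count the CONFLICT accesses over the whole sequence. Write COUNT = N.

COUNT = 3

0: bank 2 row 7 — prev None → EMPTY
1: bank 7 row 5 — prev None → EMPTY
2: bank 6 row 0 — prev None → EMPTY
3: bank 2 row 0 — prev 7 → CONFLICT
4: bank 0 row 3 — prev None → EMPTY
5: bank 3 row 0 — prev None → EMPTY
6: bank 7 row 5 — prev 5 → HIT
7: bank 1 row 6 — prev None → EMPTY
8: bank 6 row 2 — prev 0 → CONFLICT
9: bank 4 row 1 — prev None → EMPTY
10: bank 1 row 6 — prev 6 → HIT
11: bank 2 row 2 — prev 0 → CONFLICT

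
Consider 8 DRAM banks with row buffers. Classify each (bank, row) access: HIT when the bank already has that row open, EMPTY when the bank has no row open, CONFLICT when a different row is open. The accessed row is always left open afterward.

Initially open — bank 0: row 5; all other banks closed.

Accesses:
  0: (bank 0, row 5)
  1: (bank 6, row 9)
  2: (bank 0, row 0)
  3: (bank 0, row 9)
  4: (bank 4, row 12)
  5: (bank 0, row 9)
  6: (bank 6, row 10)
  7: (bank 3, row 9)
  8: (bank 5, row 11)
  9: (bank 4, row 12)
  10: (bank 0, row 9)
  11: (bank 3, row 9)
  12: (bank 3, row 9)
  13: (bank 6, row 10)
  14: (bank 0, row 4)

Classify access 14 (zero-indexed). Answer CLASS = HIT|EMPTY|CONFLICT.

step 0: bank0 5->5 [HIT]
step 1: bank6 None->9 [EMPTY]
step 2: bank0 5->0 [CONFLICT]
step 3: bank0 0->9 [CONFLICT]
step 4: bank4 None->12 [EMPTY]
step 5: bank0 9->9 [HIT]
step 6: bank6 9->10 [CONFLICT]
step 7: bank3 None->9 [EMPTY]
step 8: bank5 None->11 [EMPTY]
step 9: bank4 12->12 [HIT]
step 10: bank0 9->9 [HIT]
step 11: bank3 9->9 [HIT]
step 12: bank3 9->9 [HIT]
step 13: bank6 10->10 [HIT]
step 14: bank0 9->4 [CONFLICT]

CLASS = CONFLICT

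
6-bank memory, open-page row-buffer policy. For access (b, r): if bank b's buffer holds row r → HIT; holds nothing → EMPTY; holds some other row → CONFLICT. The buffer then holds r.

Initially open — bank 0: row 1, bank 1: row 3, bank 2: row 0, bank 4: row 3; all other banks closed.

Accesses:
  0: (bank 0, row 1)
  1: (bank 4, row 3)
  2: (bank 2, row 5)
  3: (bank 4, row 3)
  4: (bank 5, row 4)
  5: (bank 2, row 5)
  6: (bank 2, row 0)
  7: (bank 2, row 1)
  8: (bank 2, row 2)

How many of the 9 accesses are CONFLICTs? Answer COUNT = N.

  [0] b0 r1: had r1 ⇒ H
  [1] b4 r3: had r3 ⇒ H
  [2] b2 r5: had r0 ⇒ C
  [3] b4 r3: had r3 ⇒ H
  [4] b5 r4: no row ⇒ E
  [5] b2 r5: had r5 ⇒ H
  [6] b2 r0: had r5 ⇒ C
  [7] b2 r1: had r0 ⇒ C
  [8] b2 r2: had r1 ⇒ C

COUNT = 4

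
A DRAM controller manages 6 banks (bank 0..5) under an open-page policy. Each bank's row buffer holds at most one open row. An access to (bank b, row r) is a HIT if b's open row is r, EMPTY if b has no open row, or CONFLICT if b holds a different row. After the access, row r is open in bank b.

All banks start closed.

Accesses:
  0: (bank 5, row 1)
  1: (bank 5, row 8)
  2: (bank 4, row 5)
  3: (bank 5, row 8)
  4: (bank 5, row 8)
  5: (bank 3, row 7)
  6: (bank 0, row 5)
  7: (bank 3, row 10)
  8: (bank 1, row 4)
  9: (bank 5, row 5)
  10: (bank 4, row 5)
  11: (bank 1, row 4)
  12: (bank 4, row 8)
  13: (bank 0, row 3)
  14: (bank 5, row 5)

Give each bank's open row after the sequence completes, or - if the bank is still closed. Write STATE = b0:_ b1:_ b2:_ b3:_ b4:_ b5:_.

#0 (5,1) E
#1 (5,8) C  (was 1)
#2 (4,5) E
#3 (5,8) H  (was 8)
#4 (5,8) H  (was 8)
#5 (3,7) E
#6 (0,5) E
#7 (3,10) C  (was 7)
#8 (1,4) E
#9 (5,5) C  (was 8)
#10 (4,5) H  (was 5)
#11 (1,4) H  (was 4)
#12 (4,8) C  (was 5)
#13 (0,3) C  (was 5)
#14 (5,5) H  (was 5)

STATE = b0:3 b1:4 b2:- b3:10 b4:8 b5:5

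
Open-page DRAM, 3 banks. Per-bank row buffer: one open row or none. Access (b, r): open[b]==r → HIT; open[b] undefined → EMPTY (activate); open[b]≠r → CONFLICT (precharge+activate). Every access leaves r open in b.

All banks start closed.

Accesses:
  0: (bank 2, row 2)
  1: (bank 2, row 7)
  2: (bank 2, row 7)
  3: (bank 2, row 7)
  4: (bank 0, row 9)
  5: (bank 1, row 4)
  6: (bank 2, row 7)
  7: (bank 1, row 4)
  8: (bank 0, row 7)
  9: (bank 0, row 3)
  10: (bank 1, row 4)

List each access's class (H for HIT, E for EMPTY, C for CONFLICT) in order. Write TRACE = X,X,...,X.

#0 (2,2) E
#1 (2,7) C  (was 2)
#2 (2,7) H  (was 7)
#3 (2,7) H  (was 7)
#4 (0,9) E
#5 (1,4) E
#6 (2,7) H  (was 7)
#7 (1,4) H  (was 4)
#8 (0,7) C  (was 9)
#9 (0,3) C  (was 7)
#10 (1,4) H  (was 4)

TRACE = E,C,H,H,E,E,H,H,C,C,H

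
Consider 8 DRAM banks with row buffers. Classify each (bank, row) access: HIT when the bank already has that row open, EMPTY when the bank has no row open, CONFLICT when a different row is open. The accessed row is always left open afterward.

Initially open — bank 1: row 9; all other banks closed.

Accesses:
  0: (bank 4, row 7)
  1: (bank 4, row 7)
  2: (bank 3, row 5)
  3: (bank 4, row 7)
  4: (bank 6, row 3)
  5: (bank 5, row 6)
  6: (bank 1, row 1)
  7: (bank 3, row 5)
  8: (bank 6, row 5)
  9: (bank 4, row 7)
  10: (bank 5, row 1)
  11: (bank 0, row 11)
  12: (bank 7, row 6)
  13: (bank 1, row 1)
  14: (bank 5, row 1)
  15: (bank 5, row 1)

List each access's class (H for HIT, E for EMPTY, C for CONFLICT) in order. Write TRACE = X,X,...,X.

0: bank 4 row 7 — prev None → EMPTY
1: bank 4 row 7 — prev 7 → HIT
2: bank 3 row 5 — prev None → EMPTY
3: bank 4 row 7 — prev 7 → HIT
4: bank 6 row 3 — prev None → EMPTY
5: bank 5 row 6 — prev None → EMPTY
6: bank 1 row 1 — prev 9 → CONFLICT
7: bank 3 row 5 — prev 5 → HIT
8: bank 6 row 5 — prev 3 → CONFLICT
9: bank 4 row 7 — prev 7 → HIT
10: bank 5 row 1 — prev 6 → CONFLICT
11: bank 0 row 11 — prev None → EMPTY
12: bank 7 row 6 — prev None → EMPTY
13: bank 1 row 1 — prev 1 → HIT
14: bank 5 row 1 — prev 1 → HIT
15: bank 5 row 1 — prev 1 → HIT

TRACE = E,H,E,H,E,E,C,H,C,H,C,E,E,H,H,H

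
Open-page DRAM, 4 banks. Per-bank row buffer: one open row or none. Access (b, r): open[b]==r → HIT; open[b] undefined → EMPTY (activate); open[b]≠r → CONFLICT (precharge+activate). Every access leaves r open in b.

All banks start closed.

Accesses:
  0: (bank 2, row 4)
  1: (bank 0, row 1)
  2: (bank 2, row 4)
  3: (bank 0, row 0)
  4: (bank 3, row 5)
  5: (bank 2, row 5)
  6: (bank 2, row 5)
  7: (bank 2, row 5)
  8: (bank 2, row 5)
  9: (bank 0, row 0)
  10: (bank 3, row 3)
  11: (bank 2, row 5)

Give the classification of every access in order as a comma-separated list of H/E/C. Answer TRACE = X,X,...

TRACE = E,E,H,C,E,C,H,H,H,H,C,H

  [0] b2 r4: no row ⇒ E
  [1] b0 r1: no row ⇒ E
  [2] b2 r4: had r4 ⇒ H
  [3] b0 r0: had r1 ⇒ C
  [4] b3 r5: no row ⇒ E
  [5] b2 r5: had r4 ⇒ C
  [6] b2 r5: had r5 ⇒ H
  [7] b2 r5: had r5 ⇒ H
  [8] b2 r5: had r5 ⇒ H
  [9] b0 r0: had r0 ⇒ H
  [10] b3 r3: had r5 ⇒ C
  [11] b2 r5: had r5 ⇒ H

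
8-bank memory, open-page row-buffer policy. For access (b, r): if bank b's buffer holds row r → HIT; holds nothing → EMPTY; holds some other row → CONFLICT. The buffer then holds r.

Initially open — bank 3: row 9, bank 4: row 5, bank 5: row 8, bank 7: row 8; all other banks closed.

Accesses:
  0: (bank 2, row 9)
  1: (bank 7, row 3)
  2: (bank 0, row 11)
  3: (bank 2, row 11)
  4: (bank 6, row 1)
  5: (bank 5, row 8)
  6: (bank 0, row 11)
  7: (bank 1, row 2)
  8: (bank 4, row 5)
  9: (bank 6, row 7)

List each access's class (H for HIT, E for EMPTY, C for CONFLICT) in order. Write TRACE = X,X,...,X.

TRACE = E,C,E,C,E,H,H,E,H,C

0: bank 2 row 9 — prev None → EMPTY
1: bank 7 row 3 — prev 8 → CONFLICT
2: bank 0 row 11 — prev None → EMPTY
3: bank 2 row 11 — prev 9 → CONFLICT
4: bank 6 row 1 — prev None → EMPTY
5: bank 5 row 8 — prev 8 → HIT
6: bank 0 row 11 — prev 11 → HIT
7: bank 1 row 2 — prev None → EMPTY
8: bank 4 row 5 — prev 5 → HIT
9: bank 6 row 7 — prev 1 → CONFLICT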